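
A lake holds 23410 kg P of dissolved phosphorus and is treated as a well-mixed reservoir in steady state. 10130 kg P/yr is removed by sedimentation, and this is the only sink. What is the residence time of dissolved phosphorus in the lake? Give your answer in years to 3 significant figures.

τ = M / F = 23410 / 10130 = 2.311 yr.

2.31 yr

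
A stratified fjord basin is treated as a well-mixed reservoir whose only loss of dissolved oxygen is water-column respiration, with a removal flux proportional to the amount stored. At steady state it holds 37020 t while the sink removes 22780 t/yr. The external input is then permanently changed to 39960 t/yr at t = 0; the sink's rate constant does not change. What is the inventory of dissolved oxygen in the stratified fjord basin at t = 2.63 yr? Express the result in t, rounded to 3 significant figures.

The sink rate constant is k = F₀/M₀ = 22780/37020 = 0.6153 yr⁻¹.
Solving dM/dt = F₁ − kM with M(0) = M₀ gives M(t) = F₁/k + (M₀ − F₁/k)·e^(−kt).
F₁/k = 39960/0.6153 = 64939 t; kt = 0.6153 × 2.63 = 1.618, e^(−kt) = 0.1982.
M(2.63) = 64939 + (37020 − 64939) × 0.1982 = 64939 − 5534 = 59405 t.

59400 t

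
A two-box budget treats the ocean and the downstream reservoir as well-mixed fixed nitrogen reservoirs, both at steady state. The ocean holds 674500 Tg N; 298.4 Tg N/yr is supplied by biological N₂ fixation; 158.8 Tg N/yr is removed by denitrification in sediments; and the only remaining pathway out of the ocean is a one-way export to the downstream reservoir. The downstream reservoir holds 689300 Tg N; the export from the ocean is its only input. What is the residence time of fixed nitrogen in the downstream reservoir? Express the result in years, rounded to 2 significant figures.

4900 yr

Balance the ocean: ΣF_in = 298.40 Tg N/yr.
Export to the downstream reservoir = ΣF_in − (158.8) = 139.60 Tg N/yr.
At steady state the output of the downstream reservoir equals its input, 139.60 Tg N/yr.
τ = M / F = 689300 / 139.60 = 4938 yr.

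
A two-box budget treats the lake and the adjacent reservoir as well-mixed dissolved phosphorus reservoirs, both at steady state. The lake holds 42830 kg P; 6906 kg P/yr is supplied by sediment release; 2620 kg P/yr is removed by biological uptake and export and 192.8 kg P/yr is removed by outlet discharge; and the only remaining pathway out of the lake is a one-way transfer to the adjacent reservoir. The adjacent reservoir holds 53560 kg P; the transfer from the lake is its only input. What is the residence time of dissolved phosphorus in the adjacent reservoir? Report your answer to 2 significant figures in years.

Balance the lake: ΣF_in = 6906.0 kg P/yr.
Transfer to the adjacent reservoir = ΣF_in − (2620 + 192.8) = 4093.2 kg P/yr.
At steady state the output of the adjacent reservoir equals its input, 4093.2 kg P/yr.
τ = M / F = 53560 / 4093.2 = 13.09 yr.

13 yr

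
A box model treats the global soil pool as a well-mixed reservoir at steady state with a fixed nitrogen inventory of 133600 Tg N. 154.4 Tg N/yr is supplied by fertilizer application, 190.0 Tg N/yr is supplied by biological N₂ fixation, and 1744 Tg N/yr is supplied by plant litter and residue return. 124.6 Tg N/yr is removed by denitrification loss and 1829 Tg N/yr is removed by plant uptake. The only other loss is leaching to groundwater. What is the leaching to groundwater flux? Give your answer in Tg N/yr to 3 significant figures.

135 Tg N/yr

At steady state ΣF_in = ΣF_out.
ΣF_in = 154.4 + 190.0 + 1744 = 2088.4 Tg N/yr.
Leaching to groundwater flux = ΣF_in − (124.6 + 1829) = 2088.4 − 1954 = 134.8 Tg N/yr.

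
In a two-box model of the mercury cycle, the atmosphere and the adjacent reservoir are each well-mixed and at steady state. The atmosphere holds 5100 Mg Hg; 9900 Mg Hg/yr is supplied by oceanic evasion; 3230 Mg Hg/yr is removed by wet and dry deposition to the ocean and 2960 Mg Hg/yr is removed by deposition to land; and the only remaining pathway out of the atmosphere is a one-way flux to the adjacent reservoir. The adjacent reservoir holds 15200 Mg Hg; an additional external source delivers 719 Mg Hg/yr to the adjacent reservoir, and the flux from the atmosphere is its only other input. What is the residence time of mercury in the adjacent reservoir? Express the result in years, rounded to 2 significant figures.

3.4 yr

Balance the atmosphere: ΣF_in = 9900.0 Mg Hg/yr.
Flux to the adjacent reservoir = ΣF_in − (3230 + 2960) = 3710.0 Mg Hg/yr.
Total input to the adjacent reservoir = 3710.0 + 719 = 4429.0 Mg Hg/yr; at steady state this equals its total output.
τ = M / F = 15200 / 4429.0 = 3.432 yr.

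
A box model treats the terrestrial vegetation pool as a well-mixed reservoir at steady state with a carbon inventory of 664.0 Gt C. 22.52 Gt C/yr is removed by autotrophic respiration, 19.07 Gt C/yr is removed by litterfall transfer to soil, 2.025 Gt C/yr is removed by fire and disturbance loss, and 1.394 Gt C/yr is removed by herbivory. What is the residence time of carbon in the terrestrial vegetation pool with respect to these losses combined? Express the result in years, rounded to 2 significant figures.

Total removal = 22.52 + 19.07 + 2.025 + 1.394 = 45.009 Gt C/yr.
τ = M / ΣF_out = 664.0 / 45.009 = 14.75 yr.

15 yr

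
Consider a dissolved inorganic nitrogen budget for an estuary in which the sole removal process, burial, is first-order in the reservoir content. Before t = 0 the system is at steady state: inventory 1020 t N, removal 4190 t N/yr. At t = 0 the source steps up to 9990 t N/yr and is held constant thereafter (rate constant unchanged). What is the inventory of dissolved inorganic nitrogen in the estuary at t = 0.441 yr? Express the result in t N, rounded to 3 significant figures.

2200 t N

τ = M₀/F₀ = 1020/4190 = 0.2434 yr; rate constant k = 1/τ.
New steady state M_∞ = F₁/k = F₁·τ = 9990 × 0.2434 = 2431.9 t N.
M(t) = M_∞ + (M₀ − M_∞)·e^(−t/τ); t/τ = 0.441/0.2434 = 1.812, so e^(−t/τ) = 0.1634.
M(t) = 2431.9 − 1412 × 0.1634 = 2201.2 t N.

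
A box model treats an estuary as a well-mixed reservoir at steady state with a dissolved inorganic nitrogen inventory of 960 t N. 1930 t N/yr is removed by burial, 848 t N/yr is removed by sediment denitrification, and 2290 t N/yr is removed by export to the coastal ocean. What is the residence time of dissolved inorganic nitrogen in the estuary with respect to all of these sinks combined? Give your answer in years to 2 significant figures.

0.19 yr

Total removal flux = 1930 + 848 + 2290 = 5068.0 t N/yr.
τ = M / ΣF_out = 960 / 5068.0 = 0.1894 yr.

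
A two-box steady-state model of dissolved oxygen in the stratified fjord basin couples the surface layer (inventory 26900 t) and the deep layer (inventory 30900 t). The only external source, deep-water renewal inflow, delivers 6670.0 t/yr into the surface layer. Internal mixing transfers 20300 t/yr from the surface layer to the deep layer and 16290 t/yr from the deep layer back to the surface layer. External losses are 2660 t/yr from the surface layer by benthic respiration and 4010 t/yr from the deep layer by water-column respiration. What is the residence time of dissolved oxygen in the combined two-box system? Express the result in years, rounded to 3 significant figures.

8.67 yr

Residence time in the combined system uses the total inventory and the total *external* removal — internal exchanges between the two boxes cancel.
M_total = 26900 + 30900 = 57800 t.
ΣF_external_out = 2660 + 4010 = 6670.0 t/yr.
τ = M_total / ΣF_ext = 57800 / 6670.0 = 8.666 yr.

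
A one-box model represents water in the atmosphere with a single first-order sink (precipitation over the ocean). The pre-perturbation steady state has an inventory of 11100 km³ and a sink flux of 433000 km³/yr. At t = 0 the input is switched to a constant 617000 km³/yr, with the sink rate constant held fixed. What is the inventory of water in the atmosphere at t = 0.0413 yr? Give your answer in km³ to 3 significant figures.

14900 km³

Residence time τ = M₀/F₀ = 0.02564 yr. The eventual steady state is M_∞ = M₀·(F₁/F₀) = 11100 × 617000/433000 = 15817 km³.
The anomaly ΔM(t) = M(t) − M_∞ decays as ΔM₀·e^(−t/τ) with ΔM₀ = 11100 − 15817 = −4717 km³.
At t = 0.0413 yr, e^(−t/τ) = e^(−1.611) = 0.1997, so ΔM = −941.8 km³ and M = 15817 − 941.8 = 14875 km³.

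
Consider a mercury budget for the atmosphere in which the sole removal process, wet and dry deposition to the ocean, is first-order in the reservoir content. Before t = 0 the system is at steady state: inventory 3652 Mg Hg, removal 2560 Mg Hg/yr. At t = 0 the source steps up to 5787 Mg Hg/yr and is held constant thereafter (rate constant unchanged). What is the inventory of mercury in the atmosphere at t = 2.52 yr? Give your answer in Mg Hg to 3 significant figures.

7470 Mg Hg

τ = M₀/F₀ = 3652/2560 = 1.427 yr; rate constant k = 1/τ.
New steady state M_∞ = F₁/k = F₁·τ = 5787 × 1.427 = 8255.5 Mg Hg.
M(t) = M_∞ + (M₀ − M_∞)·e^(−t/τ); t/τ = 2.52/1.427 = 1.766, so e^(−t/τ) = 0.1709.
M(t) = 8255.5 − 4604 × 0.1709 = 7468.6 Mg Hg.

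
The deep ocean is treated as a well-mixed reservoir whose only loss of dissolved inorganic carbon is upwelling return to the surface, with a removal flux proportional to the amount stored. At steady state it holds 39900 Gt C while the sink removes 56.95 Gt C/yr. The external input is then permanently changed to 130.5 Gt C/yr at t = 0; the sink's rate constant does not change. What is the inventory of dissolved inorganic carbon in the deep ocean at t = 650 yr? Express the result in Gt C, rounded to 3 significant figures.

Residence time τ = M₀/F₀ = 700.6 yr. The eventual steady state is M_∞ = M₀·(F₁/F₀) = 39900 × 130.5/56.95 = 91430 Gt C.
The anomaly ΔM(t) = M(t) − M_∞ decays as ΔM₀·e^(−t/τ) with ΔM₀ = 39900 − 91430 = −51530 Gt C.
At t = 650 yr, e^(−t/τ) = e^(−0.9278) = 0.3954, so ΔM = −20380 Gt C and M = 91430 − 20380 = 71053 Gt C.

71100 Gt C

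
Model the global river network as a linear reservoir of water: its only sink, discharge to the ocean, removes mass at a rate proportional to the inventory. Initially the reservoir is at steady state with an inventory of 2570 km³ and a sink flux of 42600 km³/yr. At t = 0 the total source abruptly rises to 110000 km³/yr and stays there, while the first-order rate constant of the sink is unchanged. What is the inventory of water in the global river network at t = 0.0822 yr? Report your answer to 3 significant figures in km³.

The sink rate constant is k = F₀/M₀ = 42600/2570 = 16.58 yr⁻¹.
Solving dM/dt = F₁ − kM with M(0) = M₀ gives M(t) = F₁/k + (M₀ − F₁/k)·e^(−kt).
F₁/k = 110000/16.58 = 6636.2 km³; kt = 16.58 × 0.0822 = 1.363, e^(−kt) = 0.2560.
M(0.0822) = 6636.2 + (2570 − 6636.2) × 0.2560 = 6636.2 − 1041 = 5595.2 km³.

5600 km³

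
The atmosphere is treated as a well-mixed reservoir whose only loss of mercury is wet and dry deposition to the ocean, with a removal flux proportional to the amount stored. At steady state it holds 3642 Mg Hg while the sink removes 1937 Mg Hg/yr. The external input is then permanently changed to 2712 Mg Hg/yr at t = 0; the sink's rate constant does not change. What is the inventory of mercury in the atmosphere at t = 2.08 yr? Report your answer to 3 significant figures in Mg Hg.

4620 Mg Hg

Residence time τ = M₀/F₀ = 1.880 yr. The eventual steady state is M_∞ = M₀·(F₁/F₀) = 3642 × 2712/1937 = 5099.2 Mg Hg.
The anomaly ΔM(t) = M(t) − M_∞ decays as ΔM₀·e^(−t/τ) with ΔM₀ = 3642 − 5099.2 = −1457 Mg Hg.
At t = 2.08 yr, e^(−t/τ) = e^(−1.106) = 0.3308, so ΔM = −482.0 Mg Hg and M = 5099.2 − 482.0 = 4617.1 Mg Hg.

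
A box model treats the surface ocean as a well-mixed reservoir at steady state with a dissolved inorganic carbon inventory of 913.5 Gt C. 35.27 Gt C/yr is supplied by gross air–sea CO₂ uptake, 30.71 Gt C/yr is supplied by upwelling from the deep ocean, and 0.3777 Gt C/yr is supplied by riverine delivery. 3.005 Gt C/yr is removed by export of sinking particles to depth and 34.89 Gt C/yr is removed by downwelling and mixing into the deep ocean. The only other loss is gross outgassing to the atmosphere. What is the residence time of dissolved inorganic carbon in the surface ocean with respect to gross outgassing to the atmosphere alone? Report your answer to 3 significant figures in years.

32.1 yr

At steady state ΣF_in = ΣF_out.
ΣF_in = 35.27 + 30.71 + 0.3777 = 66.358 Gt C/yr.
Gross outgassing to the atmosphere flux = ΣF_in − (3.005 + 34.89) = 66.358 − 37.90 = 28.46 Gt C/yr.
τ = M / F = 913.5 / 28.46 = 32.09 yr.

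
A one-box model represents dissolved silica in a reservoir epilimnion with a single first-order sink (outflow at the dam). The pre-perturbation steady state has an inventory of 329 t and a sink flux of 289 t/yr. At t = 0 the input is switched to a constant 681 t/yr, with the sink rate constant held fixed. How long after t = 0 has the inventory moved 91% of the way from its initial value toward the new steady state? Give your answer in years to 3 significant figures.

2.74 yr

τ = M₀/F₀ = 329/289 = 1.138 yr.
The remaining gap fraction is e^(−t/τ); 91% covered ⇒ e^(−t/τ) = 0.0900.
t = −τ ln(0.0900) = 1.138 × 2.408 = 2.741 yr.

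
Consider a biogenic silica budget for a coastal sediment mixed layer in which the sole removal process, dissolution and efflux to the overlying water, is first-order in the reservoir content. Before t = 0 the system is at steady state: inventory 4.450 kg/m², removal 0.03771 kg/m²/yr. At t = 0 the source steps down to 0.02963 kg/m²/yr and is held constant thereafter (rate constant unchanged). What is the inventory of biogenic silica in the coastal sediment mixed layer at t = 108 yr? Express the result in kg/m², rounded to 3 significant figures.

3.88 kg/m²

The sink rate constant is k = F₀/M₀ = 0.03771/4.450 = 0.008474 yr⁻¹.
Solving dM/dt = F₁ − kM with M(0) = M₀ gives M(t) = F₁/k + (M₀ − F₁/k)·e^(−kt).
F₁/k = 0.02963/0.008474 = 3.4965 kg/m²; kt = 0.008474 × 108 = 0.9152, e^(−kt) = 0.4004.
M(108) = 3.4965 + (4.450 − 3.4965) × 0.4004 = 3.4965 + 0.3818 = 3.8783 kg/m².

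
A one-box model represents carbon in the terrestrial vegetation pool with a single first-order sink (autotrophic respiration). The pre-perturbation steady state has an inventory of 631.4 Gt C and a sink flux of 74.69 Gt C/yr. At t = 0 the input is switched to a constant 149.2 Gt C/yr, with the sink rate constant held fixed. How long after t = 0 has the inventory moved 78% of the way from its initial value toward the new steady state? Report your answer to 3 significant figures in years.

12.8 yr

τ = M₀/F₀ = 631.4/74.69 = 8.454 yr.
The remaining gap fraction is e^(−t/τ); 78% covered ⇒ e^(−t/τ) = 0.220.
t = −τ ln(0.220) = 8.454 × 1.514 = 12.80 yr.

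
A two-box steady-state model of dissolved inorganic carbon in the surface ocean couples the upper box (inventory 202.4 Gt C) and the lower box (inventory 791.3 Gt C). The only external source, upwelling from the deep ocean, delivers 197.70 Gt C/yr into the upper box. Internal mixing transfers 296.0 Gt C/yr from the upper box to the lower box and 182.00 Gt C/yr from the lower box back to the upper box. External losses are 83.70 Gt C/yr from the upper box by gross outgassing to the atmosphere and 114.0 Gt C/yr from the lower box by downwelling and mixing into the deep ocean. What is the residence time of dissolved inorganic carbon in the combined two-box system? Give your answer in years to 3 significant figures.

Treat the two boxes together as one reservoir: the mixing fluxes between them are internal recycling, so τ = ΣM / Σ(external losses).
M_total = 202.4 + 791.3 = 993.70 Gt C.
ΣF_external_out = 83.70 + 114.0 = 197.70 Gt C/yr.
τ = M_total / ΣF_ext = 993.70 / 197.70 = 5.026 yr.

5.03 yr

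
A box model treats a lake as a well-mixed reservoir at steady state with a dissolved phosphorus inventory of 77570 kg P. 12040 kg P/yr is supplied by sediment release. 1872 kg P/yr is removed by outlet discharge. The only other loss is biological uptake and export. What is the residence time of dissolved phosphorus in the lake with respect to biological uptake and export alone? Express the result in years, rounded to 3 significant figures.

7.63 yr

At steady state ΣF_in = ΣF_out.
ΣF_in = 12040 kg P/yr.
Biological uptake and export flux = ΣF_in − (1872) = 12040 − 1872 = 10170 kg P/yr.
τ = M / F = 77570 / 10170 = 7.629 yr.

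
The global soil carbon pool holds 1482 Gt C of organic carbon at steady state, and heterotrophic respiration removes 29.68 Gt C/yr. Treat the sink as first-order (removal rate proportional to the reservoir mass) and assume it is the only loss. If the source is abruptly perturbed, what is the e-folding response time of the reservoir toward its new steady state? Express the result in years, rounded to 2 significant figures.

50 yr

For a linear reservoir the response time equals the residence time τ = M/F.
τ = 1482 / 29.68 = 49.93 yr.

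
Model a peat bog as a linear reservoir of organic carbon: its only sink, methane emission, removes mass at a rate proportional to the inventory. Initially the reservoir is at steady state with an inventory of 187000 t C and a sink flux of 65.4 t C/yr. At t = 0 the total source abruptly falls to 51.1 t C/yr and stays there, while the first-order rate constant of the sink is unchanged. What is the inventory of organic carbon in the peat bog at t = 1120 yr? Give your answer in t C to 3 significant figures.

174000 t C

Residence time τ = M₀/F₀ = 2859 yr. The eventual steady state is M_∞ = M₀·(F₁/F₀) = 187000 × 51.1/65.4 = 146110 t C.
The anomaly ΔM(t) = M(t) − M_∞ decays as ΔM₀·e^(−t/τ) with ΔM₀ = 187000 − 146110 = 40890 t C.
At t = 1120 yr, e^(−t/τ) = e^(−0.3917) = 0.6759, so ΔM = 27640 t C and M = 146110 + 27640 = 173750 t C.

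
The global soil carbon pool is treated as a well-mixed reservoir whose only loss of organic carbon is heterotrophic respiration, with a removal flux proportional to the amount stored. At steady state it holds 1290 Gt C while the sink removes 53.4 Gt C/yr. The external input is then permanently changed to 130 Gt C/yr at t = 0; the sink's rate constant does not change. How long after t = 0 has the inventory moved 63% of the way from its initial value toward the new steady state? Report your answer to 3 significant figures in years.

24.0 yr

τ = M₀/F₀ = 1290/53.4 = 24.16 yr.
The remaining gap fraction is e^(−t/τ); 63% covered ⇒ e^(−t/τ) = 0.370.
t = −τ ln(0.370) = 24.16 × 0.9943 = 24.02 yr.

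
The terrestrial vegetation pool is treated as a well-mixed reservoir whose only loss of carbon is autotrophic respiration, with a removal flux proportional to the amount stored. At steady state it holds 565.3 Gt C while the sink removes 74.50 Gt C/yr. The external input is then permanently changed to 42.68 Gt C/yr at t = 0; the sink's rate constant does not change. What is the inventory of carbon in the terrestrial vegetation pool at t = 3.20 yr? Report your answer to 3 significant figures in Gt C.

482 Gt C

The sink rate constant is k = F₀/M₀ = 74.50/565.3 = 0.1318 yr⁻¹.
Solving dM/dt = F₁ − kM with M(0) = M₀ gives M(t) = F₁/k + (M₀ − F₁/k)·e^(−kt).
F₁/k = 42.68/0.1318 = 323.85 Gt C; kt = 0.1318 × 3.20 = 0.4217, e^(−kt) = 0.6559.
M(3.20) = 323.85 + (565.3 − 323.85) × 0.6559 = 323.85 + 158.4 = 482.22 Gt C.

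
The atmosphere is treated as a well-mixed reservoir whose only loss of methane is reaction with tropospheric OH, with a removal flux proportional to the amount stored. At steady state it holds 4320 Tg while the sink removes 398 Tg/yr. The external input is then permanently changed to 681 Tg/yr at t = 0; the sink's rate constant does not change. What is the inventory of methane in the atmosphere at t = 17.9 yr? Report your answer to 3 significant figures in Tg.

6800 Tg

The sink rate constant is k = F₀/M₀ = 398/4320 = 0.09213 yr⁻¹.
Solving dM/dt = F₁ − kM with M(0) = M₀ gives M(t) = F₁/k + (M₀ − F₁/k)·e^(−kt).
F₁/k = 681/0.09213 = 7391.8 Tg; kt = 0.09213 × 17.9 = 1.649, e^(−kt) = 0.1922.
M(17.9) = 7391.8 + (4320 − 7391.8) × 0.1922 = 7391.8 − 590.5 = 6801.3 Tg.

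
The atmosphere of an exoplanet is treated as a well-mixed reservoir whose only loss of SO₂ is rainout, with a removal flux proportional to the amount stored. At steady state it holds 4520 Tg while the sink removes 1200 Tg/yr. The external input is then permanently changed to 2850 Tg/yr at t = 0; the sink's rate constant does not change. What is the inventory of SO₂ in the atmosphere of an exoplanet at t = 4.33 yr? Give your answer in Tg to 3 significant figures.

Residence time τ = M₀/F₀ = 3.767 yr. The eventual steady state is M_∞ = M₀·(F₁/F₀) = 4520 × 2850/1200 = 10735 Tg.
The anomaly ΔM(t) = M(t) − M_∞ decays as ΔM₀·e^(−t/τ) with ΔM₀ = 4520 − 10735 = −6215 Tg.
At t = 4.33 yr, e^(−t/τ) = e^(−1.150) = 0.3168, so ΔM = −1969 Tg and M = 10735 − 1969 = 8766.2 Tg.

8770 Tg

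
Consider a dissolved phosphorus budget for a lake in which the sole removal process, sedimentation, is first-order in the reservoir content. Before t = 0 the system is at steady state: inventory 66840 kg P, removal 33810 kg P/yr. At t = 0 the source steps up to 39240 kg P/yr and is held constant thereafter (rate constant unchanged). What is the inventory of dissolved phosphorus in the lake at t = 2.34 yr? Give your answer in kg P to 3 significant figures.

Residence time τ = M₀/F₀ = 1.977 yr. The eventual steady state is M_∞ = M₀·(F₁/F₀) = 66840 × 39240/33810 = 77575 kg P.
The anomaly ΔM(t) = M(t) − M_∞ decays as ΔM₀·e^(−t/τ) with ΔM₀ = 66840 − 77575 = −10730 kg P.
At t = 2.34 yr, e^(−t/τ) = e^(−1.184) = 0.3062, so ΔM = −3287 kg P and M = 77575 − 3287 = 74288 kg P.

74300 kg P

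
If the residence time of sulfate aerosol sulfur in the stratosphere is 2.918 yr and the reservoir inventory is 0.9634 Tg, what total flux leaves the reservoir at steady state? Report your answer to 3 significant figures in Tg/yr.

F = M / τ = 0.9634 / 2.918 = 0.3302 Tg/yr.

0.330 Tg/yr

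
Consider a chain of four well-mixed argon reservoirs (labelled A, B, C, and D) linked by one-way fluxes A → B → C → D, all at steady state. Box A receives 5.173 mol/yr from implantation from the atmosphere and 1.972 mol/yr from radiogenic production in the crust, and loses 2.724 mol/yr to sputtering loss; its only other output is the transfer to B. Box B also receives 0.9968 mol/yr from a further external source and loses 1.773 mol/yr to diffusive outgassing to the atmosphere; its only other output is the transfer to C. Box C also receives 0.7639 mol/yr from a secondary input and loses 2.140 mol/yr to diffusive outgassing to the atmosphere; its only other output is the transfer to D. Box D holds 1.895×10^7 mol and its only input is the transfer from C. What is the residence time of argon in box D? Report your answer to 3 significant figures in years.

Box A: F(A→B) = (5.173 + 1.972) − 2.724 = 4.4210 mol/yr.
Box B: F(B→C) = (4.4210 + 0.9968) − 1.773 = 3.6448 mol/yr.
Box C: F(C→D) = (3.6448 + 0.7639) − 2.140 = 2.2687 mol/yr.
Box D throughput = its input = 2.2687 mol/yr; τ = 1.895×10^7 / 2.2687 = 8.353×10^6 yr.

8.35×10^6 yr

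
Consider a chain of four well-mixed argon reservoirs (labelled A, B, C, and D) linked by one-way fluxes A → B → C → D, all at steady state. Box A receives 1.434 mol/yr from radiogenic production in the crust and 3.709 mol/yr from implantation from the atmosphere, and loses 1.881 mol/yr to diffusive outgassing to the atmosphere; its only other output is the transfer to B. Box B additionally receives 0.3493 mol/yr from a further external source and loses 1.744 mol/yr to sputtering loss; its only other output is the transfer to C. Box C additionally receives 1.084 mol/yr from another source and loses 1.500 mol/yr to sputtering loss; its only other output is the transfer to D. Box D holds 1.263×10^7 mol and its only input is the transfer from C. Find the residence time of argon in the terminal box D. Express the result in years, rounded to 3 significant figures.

8.70×10^6 yr

Box A: F(A→B) = (1.434 + 3.709) − 1.881 = 3.2620 mol/yr.
Box B: F(B→C) = (3.2620 + 0.3493) − 1.744 = 1.8673 mol/yr.
Box C: F(C→D) = (1.8673 + 1.084) − 1.500 = 1.4513 mol/yr.
Box D throughput = its input = 1.4513 mol/yr; τ = 1.263×10^7 / 1.4513 = 8.703×10^6 yr.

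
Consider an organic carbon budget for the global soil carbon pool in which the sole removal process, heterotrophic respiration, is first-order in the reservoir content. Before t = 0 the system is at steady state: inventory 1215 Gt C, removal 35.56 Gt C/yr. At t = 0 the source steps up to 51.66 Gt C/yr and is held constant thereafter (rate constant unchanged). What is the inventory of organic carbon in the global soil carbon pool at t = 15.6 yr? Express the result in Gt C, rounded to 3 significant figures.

τ = M₀/F₀ = 1215/35.56 = 34.17 yr; rate constant k = 1/τ.
New steady state M_∞ = F₁/k = F₁·τ = 51.66 × 34.17 = 1765.1 Gt C.
M(t) = M_∞ + (M₀ − M_∞)·e^(−t/τ); t/τ = 15.6/34.17 = 0.4566, so e^(−t/τ) = 0.6335.
M(t) = 1765.1 − 550.1 × 0.6335 = 1416.6 Gt C.

1420 Gt C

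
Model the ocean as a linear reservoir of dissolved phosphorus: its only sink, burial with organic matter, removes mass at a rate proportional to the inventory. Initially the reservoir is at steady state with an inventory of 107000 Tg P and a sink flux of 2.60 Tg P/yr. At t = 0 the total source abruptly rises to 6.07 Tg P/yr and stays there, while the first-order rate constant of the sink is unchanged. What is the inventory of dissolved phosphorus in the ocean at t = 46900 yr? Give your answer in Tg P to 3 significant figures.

The sink rate constant is k = F₀/M₀ = 2.60/107000 = 2.430×10^-5 yr⁻¹.
Solving dM/dt = F₁ − kM with M(0) = M₀ gives M(t) = F₁/k + (M₀ − F₁/k)·e^(−kt).
F₁/k = 6.07/2.430×10^-5 = 249800 Tg P; kt = 2.430×10^-5 × 46900 = 1.140, e^(−kt) = 0.3199.
M(46900) = 249800 + (107000 − 249800) × 0.3199 = 249800 − 45690 = 204120 Tg P.

204000 Tg P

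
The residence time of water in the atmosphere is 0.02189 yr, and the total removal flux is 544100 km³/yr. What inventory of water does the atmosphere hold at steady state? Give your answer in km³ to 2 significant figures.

12000 km³

τ = M/F ⇒ M = τ × F = 0.02189 × 544100 = 11910 km³.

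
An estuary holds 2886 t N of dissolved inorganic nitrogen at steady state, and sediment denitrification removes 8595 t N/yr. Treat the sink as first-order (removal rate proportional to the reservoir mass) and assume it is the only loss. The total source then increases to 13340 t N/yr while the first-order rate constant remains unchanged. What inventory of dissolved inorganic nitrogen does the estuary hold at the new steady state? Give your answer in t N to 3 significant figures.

4480 t N

Rate constant k = F/M = 8595 / 2886 = 2.978 yr⁻¹.
At the new steady state, source = k·M_new ⇒ M_new = 13340 / 2.978 = 4479 t N.
(Equivalently M_new = M × F_new/F_old = 2886 × 13340/8595.)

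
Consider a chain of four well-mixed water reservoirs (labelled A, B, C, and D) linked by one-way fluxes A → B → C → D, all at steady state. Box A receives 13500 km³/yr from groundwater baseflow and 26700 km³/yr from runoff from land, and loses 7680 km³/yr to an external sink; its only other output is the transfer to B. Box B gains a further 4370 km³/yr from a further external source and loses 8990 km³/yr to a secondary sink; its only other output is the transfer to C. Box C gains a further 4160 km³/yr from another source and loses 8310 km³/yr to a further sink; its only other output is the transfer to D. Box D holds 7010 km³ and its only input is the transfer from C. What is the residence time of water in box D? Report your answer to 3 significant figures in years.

Box A: F(A→B) = (13500 + 26700) − 7680 = 32520 km³/yr.
Box B: F(B→C) = (32520 + 4370) − 8990 = 27900 km³/yr.
Box C: F(C→D) = (27900 + 4160) − 8310 = 23750 km³/yr.
Box D throughput = its input = 23750 km³/yr; τ = 7010 / 23750 = 0.2952 yr.

0.295 yr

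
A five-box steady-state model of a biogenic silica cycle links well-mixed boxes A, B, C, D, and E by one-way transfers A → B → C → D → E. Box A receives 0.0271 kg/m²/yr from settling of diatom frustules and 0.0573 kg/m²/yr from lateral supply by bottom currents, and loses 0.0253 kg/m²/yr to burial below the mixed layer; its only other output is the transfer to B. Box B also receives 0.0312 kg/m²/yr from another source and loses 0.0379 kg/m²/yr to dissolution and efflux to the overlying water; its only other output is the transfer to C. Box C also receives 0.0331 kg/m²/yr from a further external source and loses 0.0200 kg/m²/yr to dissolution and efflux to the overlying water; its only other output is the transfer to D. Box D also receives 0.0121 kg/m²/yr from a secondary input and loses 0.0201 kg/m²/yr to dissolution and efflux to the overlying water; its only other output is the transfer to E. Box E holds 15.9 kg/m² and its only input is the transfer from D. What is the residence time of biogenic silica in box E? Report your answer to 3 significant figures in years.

Box A: F(A→B) = (0.0271 + 0.0573) − 0.0253 = 0.059100 kg/m²/yr.
Box B: F(B→C) = (0.059100 + 0.0312) − 0.0379 = 0.052400 kg/m²/yr.
Box C: F(C→D) = (0.052400 + 0.0331) − 0.0200 = 0.065500 kg/m²/yr.
Box D: F(D→E) = (0.065500 + 0.0121) − 0.0201 = 0.057500 kg/m²/yr.
Box E throughput = its input = 0.057500 kg/m²/yr; τ = 15.9 / 0.057500 = 276.5 yr.

277 yr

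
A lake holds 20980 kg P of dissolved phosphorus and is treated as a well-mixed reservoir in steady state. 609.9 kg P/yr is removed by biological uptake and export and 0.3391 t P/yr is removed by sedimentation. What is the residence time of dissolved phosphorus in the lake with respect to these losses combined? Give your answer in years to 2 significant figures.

22 yr

Convert the sedimentation flux: 0.3391 t P/yr = 339.1 kg P/yr.
Total removal = 609.9 + 339.1 = 949.00 kg P/yr.
τ = M / ΣF_out = 20980 / 949.00 = 22.11 yr.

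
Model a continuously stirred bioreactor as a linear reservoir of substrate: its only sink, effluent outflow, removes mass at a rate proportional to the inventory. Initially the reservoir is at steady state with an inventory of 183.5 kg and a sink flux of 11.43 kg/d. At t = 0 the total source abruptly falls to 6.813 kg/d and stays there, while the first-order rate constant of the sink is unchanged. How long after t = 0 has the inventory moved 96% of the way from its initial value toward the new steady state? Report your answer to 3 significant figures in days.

51.7 d

τ = M₀/F₀ = 183.5/11.43 = 16.05 d.
The remaining gap fraction is e^(−t/τ); 96% covered ⇒ e^(−t/τ) = 0.0400.
t = −τ ln(0.0400) = 16.05 × 3.219 = 51.68 d.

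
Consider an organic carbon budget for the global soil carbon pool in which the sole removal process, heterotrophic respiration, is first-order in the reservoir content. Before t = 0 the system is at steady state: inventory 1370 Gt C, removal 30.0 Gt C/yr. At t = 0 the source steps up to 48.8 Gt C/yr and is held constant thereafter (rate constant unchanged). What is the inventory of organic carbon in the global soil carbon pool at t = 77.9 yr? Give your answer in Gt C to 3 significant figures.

The sink rate constant is k = F₀/M₀ = 30.0/1370 = 0.02190 yr⁻¹.
Solving dM/dt = F₁ − kM with M(0) = M₀ gives M(t) = F₁/k + (M₀ − F₁/k)·e^(−kt).
F₁/k = 48.8/0.02190 = 2228.5 Gt C; kt = 0.02190 × 77.9 = 1.706, e^(−kt) = 0.1816.
M(77.9) = 2228.5 + (1370 − 2228.5) × 0.1816 = 2228.5 − 155.9 = 2072.6 Gt C.

2070 Gt C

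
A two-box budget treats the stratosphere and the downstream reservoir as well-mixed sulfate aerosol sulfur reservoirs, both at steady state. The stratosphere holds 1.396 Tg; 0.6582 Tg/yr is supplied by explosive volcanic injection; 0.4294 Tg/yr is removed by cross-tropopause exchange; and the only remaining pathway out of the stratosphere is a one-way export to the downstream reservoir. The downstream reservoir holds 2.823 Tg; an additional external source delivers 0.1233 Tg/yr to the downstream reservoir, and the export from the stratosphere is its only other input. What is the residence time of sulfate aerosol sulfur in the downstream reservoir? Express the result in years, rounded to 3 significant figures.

8.02 yr

Balance the stratosphere: ΣF_in = 0.65820 Tg/yr.
Export to the downstream reservoir = ΣF_in − (0.4294) = 0.22880 Tg/yr.
Total input to the downstream reservoir = 0.22880 + 0.1233 = 0.35210 Tg/yr; at steady state this equals its total output.
τ = M / F = 2.823 / 0.35210 = 8.018 yr.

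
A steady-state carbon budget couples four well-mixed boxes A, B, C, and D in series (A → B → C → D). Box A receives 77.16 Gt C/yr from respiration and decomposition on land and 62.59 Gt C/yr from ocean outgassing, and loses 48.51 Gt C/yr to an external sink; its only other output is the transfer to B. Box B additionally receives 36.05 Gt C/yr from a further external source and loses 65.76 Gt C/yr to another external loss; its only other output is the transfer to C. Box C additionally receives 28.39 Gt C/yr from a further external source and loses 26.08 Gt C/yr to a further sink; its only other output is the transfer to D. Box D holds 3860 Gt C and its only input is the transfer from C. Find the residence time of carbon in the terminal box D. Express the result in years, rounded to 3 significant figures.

60.5 yr

Box A: F(A→B) = (77.16 + 62.59) − 48.51 = 91.240 Gt C/yr.
Box B: F(B→C) = (91.240 + 36.05) − 65.76 = 61.530 Gt C/yr.
Box C: F(C→D) = (61.530 + 28.39) − 26.08 = 63.840 Gt C/yr.
Box D throughput = its input = 63.840 Gt C/yr; τ = 3860 / 63.840 = 60.46 yr.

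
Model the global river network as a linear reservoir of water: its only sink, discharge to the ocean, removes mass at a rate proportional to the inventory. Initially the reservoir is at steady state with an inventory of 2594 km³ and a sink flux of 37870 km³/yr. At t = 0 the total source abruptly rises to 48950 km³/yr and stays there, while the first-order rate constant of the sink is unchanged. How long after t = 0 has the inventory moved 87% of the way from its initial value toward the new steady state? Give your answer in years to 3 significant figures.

τ = M₀/F₀ = 2594/37870 = 0.06850 yr.
The remaining gap fraction is e^(−t/τ); 87% covered ⇒ e^(−t/τ) = 0.130.
t = −τ ln(0.130) = 0.06850 × 2.040 = 0.1398 yr.

0.140 yr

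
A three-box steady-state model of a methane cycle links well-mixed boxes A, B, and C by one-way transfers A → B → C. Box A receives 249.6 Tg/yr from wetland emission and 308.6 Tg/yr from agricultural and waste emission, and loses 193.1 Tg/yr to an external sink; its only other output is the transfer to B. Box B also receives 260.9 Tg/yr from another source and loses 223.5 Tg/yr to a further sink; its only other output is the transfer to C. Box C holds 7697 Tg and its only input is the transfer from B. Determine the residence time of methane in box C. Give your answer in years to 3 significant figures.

Box A: F(A→B) = (249.6 + 308.6) − 193.1 = 365.10 Tg/yr.
Box B: F(B→C) = (365.10 + 260.9) − 223.5 = 402.50 Tg/yr.
Box C throughput = its input = 402.50 Tg/yr; τ = 7697 / 402.50 = 19.12 yr.

19.1 yr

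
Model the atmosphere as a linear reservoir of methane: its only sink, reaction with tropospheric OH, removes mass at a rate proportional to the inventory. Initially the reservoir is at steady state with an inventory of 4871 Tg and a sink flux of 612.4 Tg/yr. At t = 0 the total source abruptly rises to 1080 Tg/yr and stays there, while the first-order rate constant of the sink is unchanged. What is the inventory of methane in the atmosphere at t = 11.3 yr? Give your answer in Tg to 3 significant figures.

7690 Tg

τ = M₀/F₀ = 4871/612.4 = 7.954 yr; rate constant k = 1/τ.
New steady state M_∞ = F₁/k = F₁·τ = 1080 × 7.954 = 8590.3 Tg.
M(t) = M_∞ + (M₀ − M_∞)·e^(−t/τ); t/τ = 11.3/7.954 = 1.421, so e^(−t/τ) = 0.2416.
M(t) = 8590.3 − 3719 × 0.2416 = 7691.9 Tg.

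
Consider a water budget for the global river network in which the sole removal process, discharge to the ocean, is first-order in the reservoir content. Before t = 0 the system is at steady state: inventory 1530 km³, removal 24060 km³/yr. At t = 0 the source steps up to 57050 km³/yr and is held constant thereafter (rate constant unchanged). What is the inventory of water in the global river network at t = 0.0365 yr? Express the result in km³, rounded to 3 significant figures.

2450 km³

Residence time τ = M₀/F₀ = 0.06359 yr. The eventual steady state is M_∞ = M₀·(F₁/F₀) = 1530 × 57050/24060 = 3627.9 km³.
The anomaly ΔM(t) = M(t) − M_∞ decays as ΔM₀·e^(−t/τ) with ΔM₀ = 1530 − 3627.9 = −2098 km³.
At t = 0.0365 yr, e^(−t/τ) = e^(−0.5740) = 0.5633, so ΔM = −1182 km³ and M = 3627.9 − 1182 = 2446.2 km³.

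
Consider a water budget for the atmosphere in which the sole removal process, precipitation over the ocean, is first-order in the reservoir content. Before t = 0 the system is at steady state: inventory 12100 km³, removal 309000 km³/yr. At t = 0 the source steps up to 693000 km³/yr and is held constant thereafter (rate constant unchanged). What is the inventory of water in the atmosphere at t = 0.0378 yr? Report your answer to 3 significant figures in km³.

21400 km³

The sink rate constant is k = F₀/M₀ = 309000/12100 = 25.54 yr⁻¹.
Solving dM/dt = F₁ − kM with M(0) = M₀ gives M(t) = F₁/k + (M₀ − F₁/k)·e^(−kt).
F₁/k = 693000/25.54 = 27137 km³; kt = 25.54 × 0.0378 = 0.9653, e^(−kt) = 0.3809.
M(0.0378) = 27137 + (12100 − 27137) × 0.3809 = 27137 − 5727 = 21410 km³.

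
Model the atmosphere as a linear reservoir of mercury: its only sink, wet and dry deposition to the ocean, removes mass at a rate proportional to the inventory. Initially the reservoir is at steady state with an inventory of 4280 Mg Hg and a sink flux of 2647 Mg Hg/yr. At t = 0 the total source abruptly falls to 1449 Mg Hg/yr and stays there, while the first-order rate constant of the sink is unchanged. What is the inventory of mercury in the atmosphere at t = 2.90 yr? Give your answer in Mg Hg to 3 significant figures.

2670 Mg Hg

τ = M₀/F₀ = 4280/2647 = 1.617 yr; rate constant k = 1/τ.
New steady state M_∞ = F₁/k = F₁·τ = 1449 × 1.617 = 2342.9 Mg Hg.
M(t) = M_∞ + (M₀ − M_∞)·e^(−t/τ); t/τ = 2.90/1.617 = 1.794, so e^(−t/τ) = 0.1664.
M(t) = 2342.9 + 1937 × 0.1664 = 2665.2 Mg Hg.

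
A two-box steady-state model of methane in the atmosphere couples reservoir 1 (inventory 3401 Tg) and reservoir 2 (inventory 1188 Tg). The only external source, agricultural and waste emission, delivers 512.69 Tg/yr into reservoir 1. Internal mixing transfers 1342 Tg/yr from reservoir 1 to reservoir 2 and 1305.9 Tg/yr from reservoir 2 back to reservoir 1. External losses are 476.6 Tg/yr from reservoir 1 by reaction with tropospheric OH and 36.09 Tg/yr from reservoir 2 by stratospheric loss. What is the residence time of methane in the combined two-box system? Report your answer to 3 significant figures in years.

For the system as a whole, the A↔B exchange is internal and contributes nothing to the throughput; only the external sinks remove mass.
M_total = 3401 + 1188 = 4589.0 Tg.
ΣF_external_out = 476.6 + 36.09 = 512.69 Tg/yr.
τ = M_total / ΣF_ext = 4589.0 / 512.69 = 8.951 yr.

8.95 yr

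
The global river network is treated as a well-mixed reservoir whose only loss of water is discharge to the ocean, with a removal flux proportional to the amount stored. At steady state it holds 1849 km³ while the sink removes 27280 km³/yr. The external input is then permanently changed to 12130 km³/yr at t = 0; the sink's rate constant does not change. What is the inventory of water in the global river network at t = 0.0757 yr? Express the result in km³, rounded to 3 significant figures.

τ = M₀/F₀ = 1849/27280 = 0.06778 yr; rate constant k = 1/τ.
New steady state M_∞ = F₁/k = F₁·τ = 12130 × 0.06778 = 822.15 km³.
M(t) = M_∞ + (M₀ − M_∞)·e^(−t/τ); t/τ = 0.0757/0.06778 = 1.117, so e^(−t/τ) = 0.3273.
M(t) = 822.15 + 1027 × 0.3273 = 1158.2 km³.

1160 km³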